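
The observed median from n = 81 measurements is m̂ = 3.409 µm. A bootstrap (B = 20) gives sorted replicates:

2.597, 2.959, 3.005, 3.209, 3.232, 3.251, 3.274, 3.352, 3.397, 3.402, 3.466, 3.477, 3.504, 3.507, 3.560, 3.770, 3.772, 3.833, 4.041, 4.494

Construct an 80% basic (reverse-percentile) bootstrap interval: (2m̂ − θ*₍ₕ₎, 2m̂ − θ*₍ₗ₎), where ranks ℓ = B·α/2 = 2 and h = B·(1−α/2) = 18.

Percentile endpoints at ranks 2 and 18: θ*₍2₎ = 2.959, θ*₍18₎ = 3.833.
Basic interval reflects these around m̂:
  lower = 2 × 3.409 − 3.833 = 2.985
  upper = 2 × 3.409 − 2.959 = 3.859

(2.985, 3.859)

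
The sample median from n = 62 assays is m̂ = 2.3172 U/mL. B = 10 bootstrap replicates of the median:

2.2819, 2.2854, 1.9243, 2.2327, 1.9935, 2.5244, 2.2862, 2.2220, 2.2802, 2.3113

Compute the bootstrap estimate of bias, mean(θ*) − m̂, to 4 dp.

mean(θ*) = (2.2819 + 2.2854 + 1.9243 + 2.2327 + 1.9935 + 2.5244 + 2.2862 + 2.2220 + 2.2802 + 2.3113) / 10 = 2.23419
bias = 2.23419 − 2.3172

bias = −0.0830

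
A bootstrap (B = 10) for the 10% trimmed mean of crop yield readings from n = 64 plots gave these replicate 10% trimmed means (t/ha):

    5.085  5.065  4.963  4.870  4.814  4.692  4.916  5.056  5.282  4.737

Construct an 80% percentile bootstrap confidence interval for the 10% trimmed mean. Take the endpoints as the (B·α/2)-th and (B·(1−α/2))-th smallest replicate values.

(4.692, 5.085)

Sorted replicates: 4.692, 4.737, 4.814, 4.870, 4.916, 4.963, 5.056, 5.065, 5.085, 5.282
α = 0.20; lower rank = 10 × 0.100 = 1; upper rank = 10 × 0.900 = 9.
The 1st smallest replicate is 4.692; the 9th is 5.085.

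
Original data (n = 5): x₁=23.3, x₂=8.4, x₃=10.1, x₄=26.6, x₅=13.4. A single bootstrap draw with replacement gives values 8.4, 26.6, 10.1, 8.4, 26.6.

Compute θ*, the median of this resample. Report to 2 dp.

Sorted: 8.4, 8.4, 10.1, 26.6, 26.6
Median = middle value = 10.10

θ* = 10.10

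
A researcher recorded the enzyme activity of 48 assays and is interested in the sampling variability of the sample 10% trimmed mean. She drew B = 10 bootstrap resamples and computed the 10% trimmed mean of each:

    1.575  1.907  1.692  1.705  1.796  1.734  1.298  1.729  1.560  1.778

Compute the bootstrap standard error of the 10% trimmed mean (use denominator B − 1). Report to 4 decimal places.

Bootstrap SE is the standard deviation of the 10 replicate 10% trimmed means.
Mean of replicates: (1.575 + 1.907 + 1.692 + 1.705 + 1.796 + 1.734 + 1.298 + 1.729 + 1.560 + 1.778) / 10 = 16.77400 / 10 = 1.67740
Sum of squared deviations: (−0.10240)² + (+0.22960)² + (+0.01460)² + (+0.02760)² + (+0.11860)² + (+0.05660)² + (−0.37940)² + (+0.05160)² + (−0.11740)² + (+0.10060)² = 0.25196
Variance = 0.25196 / 9 = 0.02800
SE* = √0.02800

SE* = 0.1673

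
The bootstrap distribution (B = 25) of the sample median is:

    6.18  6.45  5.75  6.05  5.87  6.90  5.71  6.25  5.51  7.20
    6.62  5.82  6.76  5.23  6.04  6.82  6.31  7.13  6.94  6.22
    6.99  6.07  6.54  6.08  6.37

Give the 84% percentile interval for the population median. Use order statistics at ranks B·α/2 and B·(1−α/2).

(5.51, 6.99)

Sorted replicates: 5.23, 5.51, 5.71, 5.75, 5.82, 5.87, 6.04, 6.05, 6.07, 6.08, 6.18, 6.22, 6.25, 6.31, 6.37, 6.45, 6.54, 6.62, 6.76, 6.82, 6.90, 6.94, 6.99, 7.13, 7.20
α = 0.16; lower rank = 25 × 0.080 = 2; upper rank = 25 × 0.920 = 23.
The 2nd smallest replicate is 5.51; the 23rd is 6.99.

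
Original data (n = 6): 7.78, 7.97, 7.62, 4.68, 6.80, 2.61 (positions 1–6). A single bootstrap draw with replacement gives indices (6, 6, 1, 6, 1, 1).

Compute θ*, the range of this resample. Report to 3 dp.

θ* = 5.170

Resample values: 2.61, 2.61, 7.78, 2.61, 7.78, 7.78.
Range = 7.78 − 2.61 = 5.170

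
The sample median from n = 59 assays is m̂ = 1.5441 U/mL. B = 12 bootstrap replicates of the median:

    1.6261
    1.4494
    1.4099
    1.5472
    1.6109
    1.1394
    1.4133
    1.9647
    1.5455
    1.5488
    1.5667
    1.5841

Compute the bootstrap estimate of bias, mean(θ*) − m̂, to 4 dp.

bias = −0.0103

mean(θ*) = (1.6261 + 1.4494 + 1.4099 + 1.5472 + 1.6109 + 1.1394 + 1.4133 + 1.9647 + 1.5455 + 1.5488 + 1.5667 + 1.5841) / 12 = 1.53383
bias = 1.53383 − 1.5441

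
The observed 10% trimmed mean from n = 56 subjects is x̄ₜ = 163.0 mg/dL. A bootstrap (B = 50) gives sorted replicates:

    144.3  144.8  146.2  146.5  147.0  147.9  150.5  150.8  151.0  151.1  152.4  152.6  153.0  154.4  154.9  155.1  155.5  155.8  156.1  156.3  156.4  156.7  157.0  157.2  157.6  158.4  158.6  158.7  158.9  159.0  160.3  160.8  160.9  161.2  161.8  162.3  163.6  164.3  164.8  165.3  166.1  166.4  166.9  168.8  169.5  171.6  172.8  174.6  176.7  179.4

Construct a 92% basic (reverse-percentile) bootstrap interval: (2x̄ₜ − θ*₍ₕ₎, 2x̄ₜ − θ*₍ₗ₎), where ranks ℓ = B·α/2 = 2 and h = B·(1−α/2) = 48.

(151.4, 181.2)

Percentile endpoints at ranks 2 and 48: θ*₍2₎ = 144.8, θ*₍48₎ = 174.6.
Basic interval reflects these around x̄ₜ:
  lower = 2 × 163.0 − 174.6 = 151.4
  upper = 2 × 163.0 − 144.8 = 181.2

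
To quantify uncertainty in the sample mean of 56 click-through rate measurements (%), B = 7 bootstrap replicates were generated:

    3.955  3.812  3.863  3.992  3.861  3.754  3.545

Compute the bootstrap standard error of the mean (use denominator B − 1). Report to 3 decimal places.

Bootstrap SE is the standard deviation of the 7 replicate means.
Mean of replicates: (3.955 + 3.812 + 3.863 + 3.992 + 3.861 + 3.754 + 3.545) / 7 = 26.7820 / 7 = 3.8260
Sum of squared deviations: (+0.1290)² + (−0.0140)² + (+0.0370)² + (+0.1660)² + (+0.0350)² + (−0.0720)² + (−0.2810)² = 0.1311
Variance = 0.1311 / 6 = 0.0219
SE* = √0.0219

SE* = 0.148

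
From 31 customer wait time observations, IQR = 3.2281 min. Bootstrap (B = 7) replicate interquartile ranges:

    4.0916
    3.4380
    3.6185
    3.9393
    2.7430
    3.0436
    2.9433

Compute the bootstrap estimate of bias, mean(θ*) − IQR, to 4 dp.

bias = +0.1744

mean(θ*) = (4.0916 + 3.4380 + 3.6185 + 3.9393 + 2.7430 + 3.0436 + 2.9433) / 7 = 3.40247
bias = 3.40247 − 3.2281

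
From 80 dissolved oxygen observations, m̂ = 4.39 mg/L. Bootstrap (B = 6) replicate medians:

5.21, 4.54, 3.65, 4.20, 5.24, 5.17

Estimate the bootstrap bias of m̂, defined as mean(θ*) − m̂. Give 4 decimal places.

bias = +0.2783

mean(θ*) = (5.21 + 4.54 + 3.65 + 4.20 + 5.24 + 5.17) / 6 = 4.66833
bias = 4.66833 − 4.39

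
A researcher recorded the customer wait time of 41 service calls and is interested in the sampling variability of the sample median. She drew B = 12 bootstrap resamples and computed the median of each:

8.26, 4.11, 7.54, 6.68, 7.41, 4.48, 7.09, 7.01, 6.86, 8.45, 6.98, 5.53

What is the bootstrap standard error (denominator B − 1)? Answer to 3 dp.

SE* = 1.351

Bootstrap SE is the standard deviation of the 12 replicate medians.
Mean of replicates: (8.26 + 4.11 + 7.54 + 6.68 + 7.41 + 4.48 + 7.09 + 7.01 + 6.86 + 8.45 + 6.98 + 5.53) / 12 = 80.4000 / 12 = 6.7000
Sum of squared deviations: (+1.5600)² + (−2.5900)² + (+0.8400)² + (−0.0200)² + (+0.7100)² + (−2.2200)² + (+0.3900)² + (+0.3100)² + (+0.1600)² + (+1.7500)² + (+0.2800)² + (−1.1700)² = 20.0638
Variance = 20.0638 / 11 = 1.8240
SE* = √1.8240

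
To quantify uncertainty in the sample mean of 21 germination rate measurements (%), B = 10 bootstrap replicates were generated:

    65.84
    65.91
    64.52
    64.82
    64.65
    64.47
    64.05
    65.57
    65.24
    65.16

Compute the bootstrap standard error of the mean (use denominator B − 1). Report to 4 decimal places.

SE* = 0.6241

Bootstrap SE is the standard deviation of the 10 replicate means.
Mean of replicates: (65.84 + 65.91 + 64.52 + 64.82 + 64.65 + 64.47 + 64.05 + 65.57 + 65.24 + 65.16) / 10 = 650.23000 / 10 = 65.02300
Sum of squared deviations: (+0.81700)² + (+0.88700)² + (−0.50300)² + (−0.20300)² + (−0.37300)² + (−0.55300)² + (−0.97300)² + (+0.54700)² + (+0.21700)² + (+0.13700)² = 3.50521
Variance = 3.50521 / 9 = 0.38947
SE* = √0.38947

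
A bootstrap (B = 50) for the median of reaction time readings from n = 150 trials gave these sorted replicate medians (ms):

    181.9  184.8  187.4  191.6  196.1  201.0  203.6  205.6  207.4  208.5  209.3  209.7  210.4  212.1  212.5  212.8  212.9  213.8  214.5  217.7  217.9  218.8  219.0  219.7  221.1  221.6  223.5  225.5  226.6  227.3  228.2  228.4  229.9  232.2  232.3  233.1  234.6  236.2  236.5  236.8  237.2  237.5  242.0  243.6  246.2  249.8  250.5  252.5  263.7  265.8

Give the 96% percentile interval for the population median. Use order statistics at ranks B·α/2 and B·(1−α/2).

(181.9, 263.7)

α = 0.04; lower rank = 50 × 0.020 = 1; upper rank = 50 × 0.980 = 49.
The 1st smallest replicate is 181.9; the 49th is 263.7.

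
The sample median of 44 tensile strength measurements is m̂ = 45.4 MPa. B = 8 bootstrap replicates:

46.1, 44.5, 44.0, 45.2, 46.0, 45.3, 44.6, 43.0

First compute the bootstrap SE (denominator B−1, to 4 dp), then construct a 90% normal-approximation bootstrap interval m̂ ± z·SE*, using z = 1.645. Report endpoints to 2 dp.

(43.69, 47.11)

Mean of replicates = 44.8375; sum of squared deviations = 7.5388; SE* = √(7.5388/7) = 1.0378
Margin = 1.645 × 1.0378 = 1.707
Interval: 45.4 ± 1.707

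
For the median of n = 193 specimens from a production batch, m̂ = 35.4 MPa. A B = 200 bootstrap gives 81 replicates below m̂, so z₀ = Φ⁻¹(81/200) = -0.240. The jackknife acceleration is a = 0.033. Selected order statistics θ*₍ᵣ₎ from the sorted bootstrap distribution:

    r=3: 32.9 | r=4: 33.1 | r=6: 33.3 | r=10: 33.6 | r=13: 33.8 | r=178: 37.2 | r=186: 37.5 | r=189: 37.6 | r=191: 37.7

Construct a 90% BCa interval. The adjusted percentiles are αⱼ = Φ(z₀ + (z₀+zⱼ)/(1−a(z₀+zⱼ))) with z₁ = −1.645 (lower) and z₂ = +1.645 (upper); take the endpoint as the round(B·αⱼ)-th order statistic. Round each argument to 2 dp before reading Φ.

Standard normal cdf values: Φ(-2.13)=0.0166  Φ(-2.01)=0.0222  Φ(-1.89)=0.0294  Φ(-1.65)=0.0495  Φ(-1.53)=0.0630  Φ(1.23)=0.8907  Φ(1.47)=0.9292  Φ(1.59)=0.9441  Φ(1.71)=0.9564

Lower: z₀ + z₁ = -0.240 + (-1.645) = -1.885; 1 − a(z₀+z₁) = 1 − (0.033)(-1.885) = 1.0622; argument = -0.240 + (-1.885)/1.0622 = -2.0146 → -2.01.
α₁ = Φ(-2.01) = 0.0222; rank = round(200 × 0.0222) = 4; θ*₍4₎ = 33.1.
Upper: z₀ + z₂ = 1.405; 1 − a(z₀+z₂) = 0.9536; argument = 1.2333 → 1.23; α₂ = 0.8907; rank = 178; θ*₍178₎ = 37.2.

(33.1, 37.2)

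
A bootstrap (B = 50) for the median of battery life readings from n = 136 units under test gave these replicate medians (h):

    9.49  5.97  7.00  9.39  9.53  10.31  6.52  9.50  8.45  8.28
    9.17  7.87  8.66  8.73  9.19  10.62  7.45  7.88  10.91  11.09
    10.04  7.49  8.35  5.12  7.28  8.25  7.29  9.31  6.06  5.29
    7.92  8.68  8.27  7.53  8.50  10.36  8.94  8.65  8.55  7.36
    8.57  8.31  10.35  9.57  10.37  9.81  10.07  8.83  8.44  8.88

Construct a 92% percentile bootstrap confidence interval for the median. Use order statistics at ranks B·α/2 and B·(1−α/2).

(5.29, 10.62)

Sorted replicates: 5.12, 5.29, 5.97, 6.06, 6.52, 7.00, 7.28, 7.29, 7.36, 7.45, 7.49, 7.53, 7.87, 7.88, 7.92, 8.25, 8.27, 8.28, 8.31, 8.35, 8.44, 8.45, 8.50, 8.55, 8.57, 8.65, 8.66, 8.68, 8.73, 8.83, 8.88, 8.94, 9.17, 9.19, 9.31, 9.39, 9.49, 9.50, 9.53, 9.57, 9.81, 10.04, 10.07, 10.31, 10.35, 10.36, 10.37, 10.62, 10.91, 11.09
α = 0.08; lower rank = 50 × 0.040 = 2; upper rank = 50 × 0.960 = 48.
The 2nd smallest replicate is 5.29; the 48th is 10.62.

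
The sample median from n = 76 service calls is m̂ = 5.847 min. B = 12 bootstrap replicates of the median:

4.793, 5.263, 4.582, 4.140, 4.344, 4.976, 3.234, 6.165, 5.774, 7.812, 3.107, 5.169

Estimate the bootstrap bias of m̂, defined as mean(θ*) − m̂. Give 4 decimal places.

bias = −0.9004

mean(θ*) = (4.793 + 5.263 + 4.582 + 4.140 + 4.344 + 4.976 + 3.234 + 6.165 + 5.774 + 7.812 + 3.107 + 5.169) / 12 = 4.94658
bias = 4.94658 − 5.847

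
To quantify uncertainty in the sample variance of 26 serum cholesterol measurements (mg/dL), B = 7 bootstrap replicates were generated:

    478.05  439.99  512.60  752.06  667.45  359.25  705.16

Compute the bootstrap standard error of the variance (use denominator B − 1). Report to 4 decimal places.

Bootstrap SE is the standard deviation of the 7 replicate variances.
Mean of replicates: (478.05 + 439.99 + 512.60 + 752.06 + 667.45 + 359.25 + 705.16) / 7 = 3914.56000 / 7 = 559.22286
Sum of squared deviations: (−81.17286)² + (−119.23286)² + (−46.62286)² + (+192.83714)² + (+108.22714)² + (−199.97286)² + (+145.93714)² = 133165.26914
Variance = 133165.26914 / 6 = 22194.21152
SE* = √22194.21152

SE* = 148.9772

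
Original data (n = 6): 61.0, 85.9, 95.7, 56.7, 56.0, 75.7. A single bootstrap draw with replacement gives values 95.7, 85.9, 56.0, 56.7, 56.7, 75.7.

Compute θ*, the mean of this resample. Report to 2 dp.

θ* = 71.12

Mean = (95.7 + 85.9 + 56.0 + 56.7 + 56.7 + 75.7) / 6 = 426.70 / 6 = 71.12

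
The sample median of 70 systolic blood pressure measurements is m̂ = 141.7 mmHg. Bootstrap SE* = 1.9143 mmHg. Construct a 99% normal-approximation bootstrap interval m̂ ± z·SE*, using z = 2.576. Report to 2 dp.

Margin = 2.576 × 1.9143 = 4.931
Interval: 141.7 ± 4.931

(136.77, 146.63)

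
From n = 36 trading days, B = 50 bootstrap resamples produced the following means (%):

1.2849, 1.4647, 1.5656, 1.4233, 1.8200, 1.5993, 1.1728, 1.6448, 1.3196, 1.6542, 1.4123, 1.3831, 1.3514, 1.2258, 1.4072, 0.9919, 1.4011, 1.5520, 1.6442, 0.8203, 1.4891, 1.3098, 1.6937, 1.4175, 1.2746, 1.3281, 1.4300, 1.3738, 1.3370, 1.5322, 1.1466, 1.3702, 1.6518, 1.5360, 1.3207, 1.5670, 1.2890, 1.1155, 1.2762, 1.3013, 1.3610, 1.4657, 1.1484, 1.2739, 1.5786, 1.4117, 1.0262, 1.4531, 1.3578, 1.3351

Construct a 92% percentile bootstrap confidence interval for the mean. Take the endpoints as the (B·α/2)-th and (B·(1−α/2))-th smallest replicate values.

(0.9919, 1.6542)

Sorted replicates: 0.8203, 0.9919, 1.0262, 1.1155, 1.1466, 1.1484, 1.1728, 1.2258, 1.2739, 1.2746, 1.2762, 1.2849, 1.2890, 1.3013, 1.3098, 1.3196, 1.3207, 1.3281, 1.3351, 1.3370, 1.3514, 1.3578, 1.3610, 1.3702, 1.3738, 1.3831, 1.4011, 1.4072, 1.4117, 1.4123, 1.4175, 1.4233, 1.4300, 1.4531, 1.4647, 1.4657, 1.4891, 1.5322, 1.5360, 1.5520, 1.5656, 1.5670, 1.5786, 1.5993, 1.6442, 1.6448, 1.6518, 1.6542, 1.6937, 1.8200
α = 0.08; lower rank = 50 × 0.040 = 2; upper rank = 50 × 0.960 = 48.
The 2nd smallest replicate is 0.9919; the 48th is 1.6542.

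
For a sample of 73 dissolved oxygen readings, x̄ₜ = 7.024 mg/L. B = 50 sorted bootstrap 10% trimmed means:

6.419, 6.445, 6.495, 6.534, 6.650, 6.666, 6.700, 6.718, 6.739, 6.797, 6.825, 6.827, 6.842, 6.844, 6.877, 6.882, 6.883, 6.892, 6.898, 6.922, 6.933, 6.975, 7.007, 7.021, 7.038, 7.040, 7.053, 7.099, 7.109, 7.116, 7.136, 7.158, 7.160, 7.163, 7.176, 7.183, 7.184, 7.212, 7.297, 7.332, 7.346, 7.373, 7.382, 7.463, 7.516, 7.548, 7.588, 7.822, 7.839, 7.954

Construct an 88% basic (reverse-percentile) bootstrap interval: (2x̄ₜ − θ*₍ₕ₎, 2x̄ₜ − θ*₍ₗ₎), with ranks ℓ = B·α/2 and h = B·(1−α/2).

Percentile endpoints at ranks 3 and 47: θ*₍3₎ = 6.495, θ*₍47₎ = 7.588.
Basic interval reflects these around x̄ₜ:
  lower = 2 × 7.024 − 7.588 = 6.460
  upper = 2 × 7.024 − 6.495 = 7.553

(6.460, 7.553)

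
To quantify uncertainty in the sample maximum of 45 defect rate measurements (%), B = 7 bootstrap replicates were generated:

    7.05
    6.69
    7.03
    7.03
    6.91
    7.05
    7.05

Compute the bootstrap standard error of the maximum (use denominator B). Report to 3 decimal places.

Bootstrap SE is the standard deviation of the 7 replicate maximums.
Mean of replicates: (7.05 + 6.69 + 7.03 + 7.03 + 6.91 + 7.05 + 7.05) / 7 = 48.8100 / 7 = 6.9729
Sum of squared deviations: (+0.0771)² + (−0.2829)² + (+0.0571)² + (+0.0571)² + (−0.0629)² + (+0.0771)² + (+0.0771)² = 0.1083
Variance = 0.1083 / 7 = 0.0155
SE* = √0.0155

SE* = 0.124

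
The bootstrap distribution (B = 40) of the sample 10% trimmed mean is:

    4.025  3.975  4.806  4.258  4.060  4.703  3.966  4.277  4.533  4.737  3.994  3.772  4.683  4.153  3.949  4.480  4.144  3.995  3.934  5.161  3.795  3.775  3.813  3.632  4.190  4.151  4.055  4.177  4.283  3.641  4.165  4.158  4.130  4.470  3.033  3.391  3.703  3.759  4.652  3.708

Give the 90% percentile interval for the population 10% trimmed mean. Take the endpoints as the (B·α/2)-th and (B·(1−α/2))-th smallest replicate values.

Sorted replicates: 3.033, 3.391, 3.632, 3.641, 3.703, 3.708, 3.759, 3.772, 3.775, 3.795, 3.813, 3.934, 3.949, 3.966, 3.975, 3.994, 3.995, 4.025, 4.055, 4.060, 4.130, 4.144, 4.151, 4.153, 4.158, 4.165, 4.177, 4.190, 4.258, 4.277, 4.283, 4.470, 4.480, 4.533, 4.652, 4.683, 4.703, 4.737, 4.806, 5.161
α = 0.10; lower rank = 40 × 0.050 = 2; upper rank = 40 × 0.950 = 38.
The 2nd smallest replicate is 3.391; the 38th is 4.737.

(3.391, 4.737)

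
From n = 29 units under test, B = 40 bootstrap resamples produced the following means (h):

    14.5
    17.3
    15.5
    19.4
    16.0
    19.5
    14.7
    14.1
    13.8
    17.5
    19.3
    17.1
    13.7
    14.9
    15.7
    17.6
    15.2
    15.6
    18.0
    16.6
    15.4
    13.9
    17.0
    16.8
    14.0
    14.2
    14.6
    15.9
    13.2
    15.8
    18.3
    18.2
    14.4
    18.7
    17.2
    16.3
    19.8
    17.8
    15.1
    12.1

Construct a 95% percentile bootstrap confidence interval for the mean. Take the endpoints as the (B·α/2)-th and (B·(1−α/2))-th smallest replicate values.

(12.1, 19.5)

Sorted replicates: 12.1, 13.2, 13.7, 13.8, 13.9, 14.0, 14.1, 14.2, 14.4, 14.5, 14.6, 14.7, 14.9, 15.1, 15.2, 15.4, 15.5, 15.6, 15.7, 15.8, 15.9, 16.0, 16.3, 16.6, 16.8, 17.0, 17.1, 17.2, 17.3, 17.5, 17.6, 17.8, 18.0, 18.2, 18.3, 18.7, 19.3, 19.4, 19.5, 19.8
α = 0.05; lower rank = 40 × 0.025 = 1; upper rank = 40 × 0.975 = 39.
The 1st smallest replicate is 12.1; the 39th is 19.5.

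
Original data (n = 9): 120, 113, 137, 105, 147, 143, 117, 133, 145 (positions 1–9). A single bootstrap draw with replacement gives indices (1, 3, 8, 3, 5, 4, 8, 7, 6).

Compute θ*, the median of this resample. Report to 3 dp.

θ* = 133.000

Resample values: 120, 137, 133, 137, 147, 105, 133, 117, 143.
Sorted: 105, 117, 120, 133, 133, 137, 137, 143, 147
Median = middle value = 133.000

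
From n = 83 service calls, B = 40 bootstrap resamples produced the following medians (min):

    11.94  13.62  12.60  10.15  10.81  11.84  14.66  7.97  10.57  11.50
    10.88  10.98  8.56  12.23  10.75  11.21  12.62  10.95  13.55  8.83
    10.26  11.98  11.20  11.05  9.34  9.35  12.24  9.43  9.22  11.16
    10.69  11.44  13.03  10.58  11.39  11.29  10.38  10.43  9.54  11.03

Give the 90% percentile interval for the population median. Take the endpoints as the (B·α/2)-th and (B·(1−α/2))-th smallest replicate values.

Sorted replicates: 7.97, 8.56, 8.83, 9.22, 9.34, 9.35, 9.43, 9.54, 10.15, 10.26, 10.38, 10.43, 10.57, 10.58, 10.69, 10.75, 10.81, 10.88, 10.95, 10.98, 11.03, 11.05, 11.16, 11.20, 11.21, 11.29, 11.39, 11.44, 11.50, 11.84, 11.94, 11.98, 12.23, 12.24, 12.60, 12.62, 13.03, 13.55, 13.62, 14.66
α = 0.10; lower rank = 40 × 0.050 = 2; upper rank = 40 × 0.950 = 38.
The 2nd smallest replicate is 8.56; the 38th is 13.55.

(8.56, 13.55)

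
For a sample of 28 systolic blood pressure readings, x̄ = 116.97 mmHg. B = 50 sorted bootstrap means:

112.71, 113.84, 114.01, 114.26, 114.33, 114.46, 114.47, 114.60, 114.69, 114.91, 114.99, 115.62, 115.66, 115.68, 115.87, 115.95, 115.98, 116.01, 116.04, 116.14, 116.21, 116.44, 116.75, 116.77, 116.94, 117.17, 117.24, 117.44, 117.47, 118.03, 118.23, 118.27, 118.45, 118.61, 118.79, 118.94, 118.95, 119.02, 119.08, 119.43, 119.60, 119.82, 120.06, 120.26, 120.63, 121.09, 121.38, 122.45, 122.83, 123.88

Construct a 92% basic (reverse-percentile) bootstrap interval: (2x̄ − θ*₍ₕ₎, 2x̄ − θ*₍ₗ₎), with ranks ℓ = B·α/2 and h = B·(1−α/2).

Percentile endpoints at ranks 2 and 48: θ*₍2₎ = 113.84, θ*₍48₎ = 122.45.
Basic interval reflects these around x̄:
  lower = 2 × 116.97 − 122.45 = 111.49
  upper = 2 × 116.97 − 113.84 = 120.10

(111.49, 120.10)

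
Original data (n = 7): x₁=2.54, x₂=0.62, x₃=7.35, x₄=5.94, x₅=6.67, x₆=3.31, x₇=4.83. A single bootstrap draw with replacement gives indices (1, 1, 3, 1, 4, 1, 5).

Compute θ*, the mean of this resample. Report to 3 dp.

θ* = 4.303

Resample values: 2.54, 2.54, 7.35, 2.54, 5.94, 2.54, 6.67.
Mean = (2.54 + 2.54 + 7.35 + 2.54 + 5.94 + 2.54 + 6.67) / 7 = 30.120 / 7 = 4.303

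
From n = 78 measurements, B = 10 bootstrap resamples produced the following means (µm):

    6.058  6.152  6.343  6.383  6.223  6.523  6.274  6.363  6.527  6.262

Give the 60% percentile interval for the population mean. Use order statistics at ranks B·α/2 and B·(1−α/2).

(6.152, 6.383)

Sorted replicates: 6.058, 6.152, 6.223, 6.262, 6.274, 6.343, 6.363, 6.383, 6.523, 6.527
α = 0.40; lower rank = 10 × 0.200 = 2; upper rank = 10 × 0.800 = 8.
The 2nd smallest replicate is 6.152; the 8th is 6.383.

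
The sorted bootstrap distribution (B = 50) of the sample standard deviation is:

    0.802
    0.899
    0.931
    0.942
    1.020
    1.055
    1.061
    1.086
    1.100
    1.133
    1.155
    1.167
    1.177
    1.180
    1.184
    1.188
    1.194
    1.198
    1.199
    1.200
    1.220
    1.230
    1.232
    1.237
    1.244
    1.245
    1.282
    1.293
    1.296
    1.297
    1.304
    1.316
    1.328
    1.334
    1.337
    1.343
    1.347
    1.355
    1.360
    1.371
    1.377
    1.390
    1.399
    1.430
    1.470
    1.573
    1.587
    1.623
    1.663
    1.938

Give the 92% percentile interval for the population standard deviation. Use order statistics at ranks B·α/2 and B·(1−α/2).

(0.899, 1.623)

α = 0.08; lower rank = 50 × 0.040 = 2; upper rank = 50 × 0.960 = 48.
The 2nd smallest replicate is 0.899; the 48th is 1.623.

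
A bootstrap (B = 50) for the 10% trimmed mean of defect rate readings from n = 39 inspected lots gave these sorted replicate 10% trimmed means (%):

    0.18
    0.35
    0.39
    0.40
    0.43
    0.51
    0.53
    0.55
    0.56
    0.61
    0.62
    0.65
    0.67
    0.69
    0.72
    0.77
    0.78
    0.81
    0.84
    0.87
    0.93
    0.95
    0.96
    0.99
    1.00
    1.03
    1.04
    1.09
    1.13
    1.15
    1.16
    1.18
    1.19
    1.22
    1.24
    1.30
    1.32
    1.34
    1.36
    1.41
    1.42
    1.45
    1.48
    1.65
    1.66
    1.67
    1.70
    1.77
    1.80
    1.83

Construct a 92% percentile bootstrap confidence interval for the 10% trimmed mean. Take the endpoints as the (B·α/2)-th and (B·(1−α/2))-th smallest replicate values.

(0.35, 1.77)

α = 0.08; lower rank = 50 × 0.040 = 2; upper rank = 50 × 0.960 = 48.
The 2nd smallest replicate is 0.35; the 48th is 1.77.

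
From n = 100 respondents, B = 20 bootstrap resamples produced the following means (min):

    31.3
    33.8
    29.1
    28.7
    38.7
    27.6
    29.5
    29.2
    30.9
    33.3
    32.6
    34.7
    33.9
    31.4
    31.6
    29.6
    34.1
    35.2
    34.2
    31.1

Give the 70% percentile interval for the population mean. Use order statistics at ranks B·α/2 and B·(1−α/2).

Sorted replicates: 27.6, 28.7, 29.1, 29.2, 29.5, 29.6, 30.9, 31.1, 31.3, 31.4, 31.6, 32.6, 33.3, 33.8, 33.9, 34.1, 34.2, 34.7, 35.2, 38.7
α = 0.30; lower rank = 20 × 0.150 = 3; upper rank = 20 × 0.850 = 17.
The 3rd smallest replicate is 29.1; the 17th is 34.2.

(29.1, 34.2)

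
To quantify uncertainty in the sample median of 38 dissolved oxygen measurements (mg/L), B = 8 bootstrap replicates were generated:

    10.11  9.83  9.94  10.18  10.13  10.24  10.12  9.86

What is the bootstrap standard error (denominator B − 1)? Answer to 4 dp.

Bootstrap SE is the standard deviation of the 8 replicate medians.
Mean of replicates: (10.11 + 9.83 + 9.94 + 10.18 + 10.13 + 10.24 + 10.12 + 9.86) / 8 = 80.41000 / 8 = 10.05125
Sum of squared deviations: (+0.05875)² + (−0.22125)² + (−0.11125)² + (+0.12875)² + (+0.07875)² + (+0.18875)² + (+0.06875)² + (−0.19125)² = 0.16449
Variance = 0.16449 / 7 = 0.02350
SE* = √0.02350

SE* = 0.1533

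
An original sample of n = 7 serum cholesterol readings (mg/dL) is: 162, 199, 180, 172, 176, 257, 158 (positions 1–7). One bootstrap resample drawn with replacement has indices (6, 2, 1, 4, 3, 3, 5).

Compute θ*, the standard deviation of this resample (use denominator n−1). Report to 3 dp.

θ* = 31.811

Resample values: 257, 199, 162, 172, 180, 180, 176.
Mean = 189.4286; sum of squared deviations = 6071.7143
s² = 6071.7143 / 6 = 1011.9524
s = √1011.9524 = 31.811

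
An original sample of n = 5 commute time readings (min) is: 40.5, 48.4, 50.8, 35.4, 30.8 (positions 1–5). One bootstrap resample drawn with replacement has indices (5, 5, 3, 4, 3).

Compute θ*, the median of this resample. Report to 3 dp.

θ* = 35.400

Resample values: 30.8, 30.8, 50.8, 35.4, 50.8.
Sorted: 30.8, 30.8, 35.4, 50.8, 50.8
Median = middle value = 35.400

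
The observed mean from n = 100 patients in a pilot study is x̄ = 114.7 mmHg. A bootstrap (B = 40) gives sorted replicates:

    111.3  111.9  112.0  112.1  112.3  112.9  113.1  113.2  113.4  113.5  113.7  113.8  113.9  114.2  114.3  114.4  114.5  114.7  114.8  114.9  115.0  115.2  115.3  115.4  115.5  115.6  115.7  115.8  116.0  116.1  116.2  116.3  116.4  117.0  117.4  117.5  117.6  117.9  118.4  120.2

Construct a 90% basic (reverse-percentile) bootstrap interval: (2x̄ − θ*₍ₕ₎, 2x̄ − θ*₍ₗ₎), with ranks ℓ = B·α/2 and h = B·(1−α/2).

(111.5, 117.5)

Percentile endpoints at ranks 2 and 38: θ*₍2₎ = 111.9, θ*₍38₎ = 117.9.
Basic interval reflects these around x̄:
  lower = 2 × 114.7 − 117.9 = 111.5
  upper = 2 × 114.7 − 111.9 = 117.5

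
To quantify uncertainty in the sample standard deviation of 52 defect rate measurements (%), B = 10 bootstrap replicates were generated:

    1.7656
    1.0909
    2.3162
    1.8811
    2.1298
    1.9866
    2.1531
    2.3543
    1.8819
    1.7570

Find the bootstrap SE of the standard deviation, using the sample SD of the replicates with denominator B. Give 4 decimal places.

SE* = 0.3446

Bootstrap SE is the standard deviation of the 10 replicate standard deviations.
Mean of replicates: (1.7656 + 1.0909 + 2.3162 + 1.8811 + 2.1298 + 1.9866 + 2.1531 + 2.3543 + 1.8819 + 1.7570) / 10 = 19.31650 / 10 = 1.93165
Sum of squared deviations: (−0.16605)² + (−0.84075)² + (+0.38455)² + (−0.05055)² + (+0.19815)² + (+0.05495)² + (+0.22145)² + (+0.42265)² + (−0.04975)² + (−0.17465)² = 1.18780
Variance = 1.18780 / 10 = 0.11878
SE* = √0.11878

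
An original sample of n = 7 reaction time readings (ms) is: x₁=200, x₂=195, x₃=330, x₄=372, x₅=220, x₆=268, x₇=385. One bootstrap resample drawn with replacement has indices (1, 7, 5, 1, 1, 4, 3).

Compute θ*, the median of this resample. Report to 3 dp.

θ* = 220.000

Resample values: 200, 385, 220, 200, 200, 372, 330.
Sorted: 200, 200, 200, 220, 330, 372, 385
Median = middle value = 220.000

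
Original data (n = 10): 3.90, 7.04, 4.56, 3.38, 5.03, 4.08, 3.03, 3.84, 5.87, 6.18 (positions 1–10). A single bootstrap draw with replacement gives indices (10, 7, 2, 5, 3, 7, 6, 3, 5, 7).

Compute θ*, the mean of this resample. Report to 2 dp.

θ* = 4.56

Resample values: 6.18, 3.03, 7.04, 5.03, 4.56, 3.03, 4.08, 4.56, 5.03, 3.03.
Mean = (6.18 + 3.03 + 7.04 + 5.03 + 4.56 + 3.03 + 4.08 + 4.56 + 5.03 + 3.03) / 10 = 45.570 / 10 = 4.56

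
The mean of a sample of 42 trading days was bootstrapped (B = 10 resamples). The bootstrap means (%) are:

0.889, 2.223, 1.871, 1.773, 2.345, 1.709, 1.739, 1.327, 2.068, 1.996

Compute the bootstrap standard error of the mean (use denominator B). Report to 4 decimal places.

Bootstrap SE is the standard deviation of the 10 replicate means.
Mean of replicates: (0.889 + 2.223 + 1.871 + 1.773 + 2.345 + 1.709 + 1.739 + 1.327 + 2.068 + 1.996) / 10 = 17.94000 / 10 = 1.79400
Sum of squared deviations: (−0.90500)² + (+0.42900)² + (+0.07700)² + (−0.02100)² + (+0.55100)² + (−0.08500)² + (−0.05500)² + (−0.46700)² + (+0.27400)² + (+0.20200)² = 1.65726
Variance = 1.65726 / 10 = 0.16573
SE* = √0.16573

SE* = 0.4071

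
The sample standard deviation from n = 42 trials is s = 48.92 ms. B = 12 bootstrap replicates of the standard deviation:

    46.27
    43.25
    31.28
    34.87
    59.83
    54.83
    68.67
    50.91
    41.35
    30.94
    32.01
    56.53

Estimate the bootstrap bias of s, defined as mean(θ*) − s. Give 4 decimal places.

mean(θ*) = (46.27 + 43.25 + 31.28 + 34.87 + 59.83 + 54.83 + 68.67 + 50.91 + 41.35 + 30.94 + 32.01 + 56.53) / 12 = 45.89500
bias = 45.89500 − 48.92

bias = −3.0250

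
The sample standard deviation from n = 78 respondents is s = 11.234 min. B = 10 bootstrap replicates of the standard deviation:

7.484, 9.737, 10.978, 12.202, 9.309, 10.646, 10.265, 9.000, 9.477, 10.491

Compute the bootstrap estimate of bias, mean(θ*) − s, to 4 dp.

bias = −1.2751

mean(θ*) = (7.484 + 9.737 + 10.978 + 12.202 + 9.309 + 10.646 + 10.265 + 9.000 + 9.477 + 10.491) / 10 = 9.95890
bias = 9.95890 − 11.234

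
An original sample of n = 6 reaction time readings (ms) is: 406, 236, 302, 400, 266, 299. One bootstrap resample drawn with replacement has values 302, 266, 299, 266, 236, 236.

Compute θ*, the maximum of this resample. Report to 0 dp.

Maximum = 302

θ* = 302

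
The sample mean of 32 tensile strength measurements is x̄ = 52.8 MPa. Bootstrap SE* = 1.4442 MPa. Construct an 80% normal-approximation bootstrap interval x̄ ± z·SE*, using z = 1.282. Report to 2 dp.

Margin = 1.282 × 1.4442 = 1.851
Interval: 52.8 ± 1.851

(50.95, 54.65)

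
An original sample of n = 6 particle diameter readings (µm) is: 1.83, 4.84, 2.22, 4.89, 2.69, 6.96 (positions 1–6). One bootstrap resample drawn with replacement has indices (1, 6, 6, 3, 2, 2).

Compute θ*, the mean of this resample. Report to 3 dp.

θ* = 4.608

Resample values: 1.83, 6.96, 6.96, 2.22, 4.84, 4.84.
Mean = (1.83 + 6.96 + 6.96 + 2.22 + 4.84 + 4.84) / 6 = 27.650 / 6 = 4.608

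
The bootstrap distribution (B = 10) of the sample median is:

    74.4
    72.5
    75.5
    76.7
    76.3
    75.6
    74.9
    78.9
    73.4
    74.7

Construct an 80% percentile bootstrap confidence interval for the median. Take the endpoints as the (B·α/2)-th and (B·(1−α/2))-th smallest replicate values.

Sorted replicates: 72.5, 73.4, 74.4, 74.7, 74.9, 75.5, 75.6, 76.3, 76.7, 78.9
α = 0.20; lower rank = 10 × 0.100 = 1; upper rank = 10 × 0.900 = 9.
The 1st smallest replicate is 72.5; the 9th is 76.7.

(72.5, 76.7)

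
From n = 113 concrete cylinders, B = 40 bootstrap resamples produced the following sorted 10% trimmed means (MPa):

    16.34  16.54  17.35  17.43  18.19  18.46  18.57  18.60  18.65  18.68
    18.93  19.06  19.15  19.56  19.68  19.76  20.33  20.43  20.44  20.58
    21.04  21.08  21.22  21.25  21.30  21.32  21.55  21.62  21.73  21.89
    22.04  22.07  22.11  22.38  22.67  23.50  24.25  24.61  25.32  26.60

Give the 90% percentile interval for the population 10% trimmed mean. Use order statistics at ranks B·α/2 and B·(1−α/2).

(16.54, 24.61)

α = 0.10; lower rank = 40 × 0.050 = 2; upper rank = 40 × 0.950 = 38.
The 2nd smallest replicate is 16.54; the 38th is 24.61.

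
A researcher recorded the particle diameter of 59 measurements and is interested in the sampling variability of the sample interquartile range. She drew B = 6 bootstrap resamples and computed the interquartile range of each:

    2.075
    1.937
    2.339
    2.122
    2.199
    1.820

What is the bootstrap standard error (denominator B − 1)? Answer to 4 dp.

Bootstrap SE is the standard deviation of the 6 replicate interquartile ranges.
Mean of replicates: (2.075 + 1.937 + 2.339 + 2.122 + 2.199 + 1.820) / 6 = 12.49200 / 6 = 2.08200
Sum of squared deviations: (−0.00700)² + (−0.14500)² + (+0.25700)² + (+0.04000)² + (+0.11700)² + (−0.26200)² = 0.17106
Variance = 0.17106 / 5 = 0.03421
SE* = √0.03421

SE* = 0.1850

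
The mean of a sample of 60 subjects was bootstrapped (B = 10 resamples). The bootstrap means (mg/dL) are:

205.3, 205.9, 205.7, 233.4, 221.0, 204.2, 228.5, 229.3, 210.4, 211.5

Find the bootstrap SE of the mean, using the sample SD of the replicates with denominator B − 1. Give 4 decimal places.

Bootstrap SE is the standard deviation of the 10 replicate means.
Mean of replicates: (205.3 + 205.9 + 205.7 + 233.4 + 221.0 + 204.2 + 228.5 + 229.3 + 210.4 + 211.5) / 10 = 2155.20000 / 10 = 215.52000
Sum of squared deviations: (−10.22000)² + (−9.62000)² + (−9.82000)² + (+17.88000)² + (+5.48000)² + (−11.32000)² + (+12.98000)² + (+13.78000)² + (−5.12000)² + (−4.02000)² = 1172.03600
Variance = 1172.03600 / 9 = 130.22622
SE* = √130.22622

SE* = 11.4117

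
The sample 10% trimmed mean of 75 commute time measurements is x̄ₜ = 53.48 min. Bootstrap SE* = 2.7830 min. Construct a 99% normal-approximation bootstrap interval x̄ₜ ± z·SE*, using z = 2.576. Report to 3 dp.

(46.311, 60.649)

Margin = 2.576 × 2.7830 = 7.1690
Interval: 53.48 ± 7.1690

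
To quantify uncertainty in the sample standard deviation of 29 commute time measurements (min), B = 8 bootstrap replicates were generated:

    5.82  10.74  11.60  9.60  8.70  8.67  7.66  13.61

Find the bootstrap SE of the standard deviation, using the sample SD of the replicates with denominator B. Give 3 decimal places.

Bootstrap SE is the standard deviation of the 8 replicate standard deviations.
Mean of replicates: (5.82 + 10.74 + 11.60 + 9.60 + 8.70 + 8.67 + 7.66 + 13.61) / 8 = 76.4000 / 8 = 9.5500
Sum of squared deviations: (−3.7300)² + (+1.1900)² + (+2.0500)² + (+0.0500)² + (−0.8500)² + (−0.8800)² + (−1.8900)² + (+4.0600)² = 41.0866
Variance = 41.0866 / 8 = 5.1358
SE* = √5.1358

SE* = 2.266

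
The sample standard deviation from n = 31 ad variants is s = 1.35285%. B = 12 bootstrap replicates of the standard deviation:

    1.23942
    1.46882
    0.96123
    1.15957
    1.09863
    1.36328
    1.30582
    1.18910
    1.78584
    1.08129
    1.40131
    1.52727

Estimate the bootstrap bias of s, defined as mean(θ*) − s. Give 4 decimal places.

mean(θ*) = (1.23942 + 1.46882 + 0.96123 + 1.15957 + 1.09863 + 1.36328 + 1.30582 + 1.18910 + 1.78584 + 1.08129 + 1.40131 + 1.52727) / 12 = 1.29846
bias = 1.29846 − 1.35285

bias = −0.0544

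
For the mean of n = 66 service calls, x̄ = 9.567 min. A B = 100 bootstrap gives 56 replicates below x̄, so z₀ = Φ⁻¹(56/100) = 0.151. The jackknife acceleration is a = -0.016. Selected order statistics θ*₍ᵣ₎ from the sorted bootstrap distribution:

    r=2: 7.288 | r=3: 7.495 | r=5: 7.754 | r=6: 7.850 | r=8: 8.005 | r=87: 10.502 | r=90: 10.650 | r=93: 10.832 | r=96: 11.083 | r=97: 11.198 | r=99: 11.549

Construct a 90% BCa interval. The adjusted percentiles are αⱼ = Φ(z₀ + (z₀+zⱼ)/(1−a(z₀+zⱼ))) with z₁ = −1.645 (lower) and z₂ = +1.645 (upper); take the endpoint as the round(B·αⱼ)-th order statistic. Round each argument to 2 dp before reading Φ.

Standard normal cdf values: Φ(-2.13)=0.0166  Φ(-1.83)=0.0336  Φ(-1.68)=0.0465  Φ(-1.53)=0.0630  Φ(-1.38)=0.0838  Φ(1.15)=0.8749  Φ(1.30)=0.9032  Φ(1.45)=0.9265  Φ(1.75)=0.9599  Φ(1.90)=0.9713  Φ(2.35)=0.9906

(8.005, 11.198)

Lower: z₀ + z₁ = 0.151 + (-1.645) = -1.494; 1 − a(z₀+z₁) = 1 − (-0.016)(-1.494) = 0.9761; argument = 0.151 + (-1.494)/0.9761 = -1.3796 → -1.38.
α₁ = Φ(-1.38) = 0.0838; rank = round(100 × 0.0838) = 8; θ*₍8₎ = 8.005.
Upper: z₀ + z₂ = 1.796; 1 − a(z₀+z₂) = 1.0287; argument = 1.8968 → 1.90; α₂ = 0.9713; rank = 97; θ*₍97₎ = 11.198.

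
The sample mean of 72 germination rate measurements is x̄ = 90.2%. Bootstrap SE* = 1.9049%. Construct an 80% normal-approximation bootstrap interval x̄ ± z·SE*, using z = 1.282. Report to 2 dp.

Margin = 1.282 × 1.9049 = 2.442
Interval: 90.2 ± 2.442

(87.76, 92.64)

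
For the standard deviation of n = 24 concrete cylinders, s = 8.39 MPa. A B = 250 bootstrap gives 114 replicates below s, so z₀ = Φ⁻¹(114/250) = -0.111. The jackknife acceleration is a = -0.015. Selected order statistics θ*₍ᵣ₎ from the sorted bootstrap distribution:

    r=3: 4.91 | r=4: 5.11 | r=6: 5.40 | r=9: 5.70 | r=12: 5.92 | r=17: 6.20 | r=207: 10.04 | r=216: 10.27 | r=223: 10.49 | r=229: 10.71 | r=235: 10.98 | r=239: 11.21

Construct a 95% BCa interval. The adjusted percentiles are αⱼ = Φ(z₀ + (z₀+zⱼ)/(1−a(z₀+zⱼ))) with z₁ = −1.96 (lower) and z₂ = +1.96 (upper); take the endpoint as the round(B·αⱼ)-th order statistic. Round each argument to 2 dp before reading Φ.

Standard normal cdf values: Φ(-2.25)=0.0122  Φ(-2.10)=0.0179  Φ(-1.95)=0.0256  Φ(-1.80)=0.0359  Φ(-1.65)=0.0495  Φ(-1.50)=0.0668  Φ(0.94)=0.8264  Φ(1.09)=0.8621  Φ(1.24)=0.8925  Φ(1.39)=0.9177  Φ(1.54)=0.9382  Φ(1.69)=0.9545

Lower: z₀ + z₁ = -0.111 + (-1.960) = -2.071; 1 − a(z₀+z₁) = 1 − (-0.015)(-2.071) = 0.9689; argument = -0.111 + (-2.071)/0.9689 = -2.2484 → -2.25.
α₁ = Φ(-2.25) = 0.0122; rank = round(250 × 0.0122) = 3; θ*₍3₎ = 4.91.
Upper: z₀ + z₂ = 1.849; 1 − a(z₀+z₂) = 1.0277; argument = 1.6881 → 1.69; α₂ = 0.9545; rank = 239; θ*₍239₎ = 11.21.

(4.91, 11.21)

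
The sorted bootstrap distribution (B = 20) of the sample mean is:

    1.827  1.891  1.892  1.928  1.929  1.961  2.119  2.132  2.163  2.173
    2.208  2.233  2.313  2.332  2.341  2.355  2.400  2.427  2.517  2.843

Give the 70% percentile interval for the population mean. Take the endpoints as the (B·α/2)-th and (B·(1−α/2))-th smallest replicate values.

(1.892, 2.400)

α = 0.30; lower rank = 20 × 0.150 = 3; upper rank = 20 × 0.850 = 17.
The 3rd smallest replicate is 1.892; the 17th is 2.400.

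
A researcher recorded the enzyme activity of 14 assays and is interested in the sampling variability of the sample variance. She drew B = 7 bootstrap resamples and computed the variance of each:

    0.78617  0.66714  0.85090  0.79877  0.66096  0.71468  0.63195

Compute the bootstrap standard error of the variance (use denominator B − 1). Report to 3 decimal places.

Bootstrap SE is the standard deviation of the 7 replicate variances.
Mean of replicates: (0.78617 + 0.66714 + 0.85090 + 0.79877 + 0.66096 + 0.71468 + 0.63195) / 7 = 5.110570 / 7 = 0.730081
Sum of squared deviations: (+0.056089)² + (−0.062941)² + (+0.120819)² + (+0.068689)² + (−0.069121)² + (−0.015401)² + (−0.098131)² = 0.041068
Variance = 0.041068 / 6 = 0.006845
SE* = √0.006845

SE* = 0.083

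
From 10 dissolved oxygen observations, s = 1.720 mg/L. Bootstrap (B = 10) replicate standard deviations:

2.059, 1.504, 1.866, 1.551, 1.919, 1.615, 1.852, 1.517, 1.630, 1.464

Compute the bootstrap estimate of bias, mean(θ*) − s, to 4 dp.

mean(θ*) = (2.059 + 1.504 + 1.866 + 1.551 + 1.919 + 1.615 + 1.852 + 1.517 + 1.630 + 1.464) / 10 = 1.69770
bias = 1.69770 − 1.720

bias = −0.0223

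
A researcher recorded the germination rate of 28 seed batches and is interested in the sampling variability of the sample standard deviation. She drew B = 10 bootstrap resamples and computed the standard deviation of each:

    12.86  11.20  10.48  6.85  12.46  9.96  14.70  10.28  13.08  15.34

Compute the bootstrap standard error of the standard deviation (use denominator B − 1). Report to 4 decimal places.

SE* = 2.5028

Bootstrap SE is the standard deviation of the 10 replicate standard deviations.
Mean of replicates: (12.86 + 11.20 + 10.48 + 6.85 + 12.46 + 9.96 + 14.70 + 10.28 + 13.08 + 15.34) / 10 = 117.21000 / 10 = 11.72100
Sum of squared deviations: (+1.13900)² + (−0.52100)² + (−1.24100)² + (−4.87100)² + (+0.73900)² + (−1.76100)² + (+2.97900)² + (−1.44100)² + (+1.35900)² + (+3.61900)² = 56.37769
Variance = 56.37769 / 9 = 6.26419
SE* = √6.26419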